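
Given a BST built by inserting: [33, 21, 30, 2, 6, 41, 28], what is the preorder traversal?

Tree insertion order: [33, 21, 30, 2, 6, 41, 28]
Tree (level-order array): [33, 21, 41, 2, 30, None, None, None, 6, 28]
Preorder traversal: [33, 21, 2, 6, 30, 28, 41]


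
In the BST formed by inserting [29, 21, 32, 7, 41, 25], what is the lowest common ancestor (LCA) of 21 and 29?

Tree insertion order: [29, 21, 32, 7, 41, 25]
Tree (level-order array): [29, 21, 32, 7, 25, None, 41]
In a BST, the LCA of p=21, q=29 is the first node v on the
root-to-leaf path with p <= v <= q (go left if both < v, right if both > v).
Walk from root:
  at 29: 21 <= 29 <= 29, this is the LCA
LCA = 29


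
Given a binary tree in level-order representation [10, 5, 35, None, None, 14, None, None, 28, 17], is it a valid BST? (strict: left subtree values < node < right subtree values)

Level-order array: [10, 5, 35, None, None, 14, None, None, 28, 17]
Validate using subtree bounds (lo, hi): at each node, require lo < value < hi,
then recurse left with hi=value and right with lo=value.
Preorder trace (stopping at first violation):
  at node 10 with bounds (-inf, +inf): OK
  at node 5 with bounds (-inf, 10): OK
  at node 35 with bounds (10, +inf): OK
  at node 14 with bounds (10, 35): OK
  at node 28 with bounds (14, 35): OK
  at node 17 with bounds (14, 28): OK
No violation found at any node.
Result: Valid BST


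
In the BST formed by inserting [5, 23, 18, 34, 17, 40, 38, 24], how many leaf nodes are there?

Tree built from: [5, 23, 18, 34, 17, 40, 38, 24]
Tree (level-order array): [5, None, 23, 18, 34, 17, None, 24, 40, None, None, None, None, 38]
Rule: A leaf has 0 children.
Per-node child counts:
  node 5: 1 child(ren)
  node 23: 2 child(ren)
  node 18: 1 child(ren)
  node 17: 0 child(ren)
  node 34: 2 child(ren)
  node 24: 0 child(ren)
  node 40: 1 child(ren)
  node 38: 0 child(ren)
Matching nodes: [17, 24, 38]
Count of leaf nodes: 3


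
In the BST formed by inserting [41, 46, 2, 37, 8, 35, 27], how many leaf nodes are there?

Tree built from: [41, 46, 2, 37, 8, 35, 27]
Tree (level-order array): [41, 2, 46, None, 37, None, None, 8, None, None, 35, 27]
Rule: A leaf has 0 children.
Per-node child counts:
  node 41: 2 child(ren)
  node 2: 1 child(ren)
  node 37: 1 child(ren)
  node 8: 1 child(ren)
  node 35: 1 child(ren)
  node 27: 0 child(ren)
  node 46: 0 child(ren)
Matching nodes: [27, 46]
Count of leaf nodes: 2


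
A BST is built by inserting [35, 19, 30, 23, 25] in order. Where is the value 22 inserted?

Starting tree (level order): [35, 19, None, None, 30, 23, None, None, 25]
Insertion path: 35 -> 19 -> 30 -> 23
Result: insert 22 as left child of 23
Final tree (level order): [35, 19, None, None, 30, 23, None, 22, 25]


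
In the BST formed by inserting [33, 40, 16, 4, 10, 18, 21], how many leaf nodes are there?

Tree built from: [33, 40, 16, 4, 10, 18, 21]
Tree (level-order array): [33, 16, 40, 4, 18, None, None, None, 10, None, 21]
Rule: A leaf has 0 children.
Per-node child counts:
  node 33: 2 child(ren)
  node 16: 2 child(ren)
  node 4: 1 child(ren)
  node 10: 0 child(ren)
  node 18: 1 child(ren)
  node 21: 0 child(ren)
  node 40: 0 child(ren)
Matching nodes: [10, 21, 40]
Count of leaf nodes: 3


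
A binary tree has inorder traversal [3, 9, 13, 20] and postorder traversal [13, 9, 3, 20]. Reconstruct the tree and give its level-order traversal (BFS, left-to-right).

Inorder:   [3, 9, 13, 20]
Postorder: [13, 9, 3, 20]
Algorithm: postorder visits root last, so walk postorder right-to-left;
each value is the root of the current inorder slice — split it at that
value, recurse on the right subtree first, then the left.
Recursive splits:
  root=20; inorder splits into left=[3, 9, 13], right=[]
  root=3; inorder splits into left=[], right=[9, 13]
  root=9; inorder splits into left=[], right=[13]
  root=13; inorder splits into left=[], right=[]
Reconstructed level-order: [20, 3, 9, 13]


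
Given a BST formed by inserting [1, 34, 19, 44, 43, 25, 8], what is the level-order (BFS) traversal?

Tree insertion order: [1, 34, 19, 44, 43, 25, 8]
Tree (level-order array): [1, None, 34, 19, 44, 8, 25, 43]
BFS from the root, enqueuing left then right child of each popped node:
  queue [1] -> pop 1, enqueue [34], visited so far: [1]
  queue [34] -> pop 34, enqueue [19, 44], visited so far: [1, 34]
  queue [19, 44] -> pop 19, enqueue [8, 25], visited so far: [1, 34, 19]
  queue [44, 8, 25] -> pop 44, enqueue [43], visited so far: [1, 34, 19, 44]
  queue [8, 25, 43] -> pop 8, enqueue [none], visited so far: [1, 34, 19, 44, 8]
  queue [25, 43] -> pop 25, enqueue [none], visited so far: [1, 34, 19, 44, 8, 25]
  queue [43] -> pop 43, enqueue [none], visited so far: [1, 34, 19, 44, 8, 25, 43]
Result: [1, 34, 19, 44, 8, 25, 43]


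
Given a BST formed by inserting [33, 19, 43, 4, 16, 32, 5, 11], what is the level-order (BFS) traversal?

Tree insertion order: [33, 19, 43, 4, 16, 32, 5, 11]
Tree (level-order array): [33, 19, 43, 4, 32, None, None, None, 16, None, None, 5, None, None, 11]
BFS from the root, enqueuing left then right child of each popped node:
  queue [33] -> pop 33, enqueue [19, 43], visited so far: [33]
  queue [19, 43] -> pop 19, enqueue [4, 32], visited so far: [33, 19]
  queue [43, 4, 32] -> pop 43, enqueue [none], visited so far: [33, 19, 43]
  queue [4, 32] -> pop 4, enqueue [16], visited so far: [33, 19, 43, 4]
  queue [32, 16] -> pop 32, enqueue [none], visited so far: [33, 19, 43, 4, 32]
  queue [16] -> pop 16, enqueue [5], visited so far: [33, 19, 43, 4, 32, 16]
  queue [5] -> pop 5, enqueue [11], visited so far: [33, 19, 43, 4, 32, 16, 5]
  queue [11] -> pop 11, enqueue [none], visited so far: [33, 19, 43, 4, 32, 16, 5, 11]
Result: [33, 19, 43, 4, 32, 16, 5, 11]


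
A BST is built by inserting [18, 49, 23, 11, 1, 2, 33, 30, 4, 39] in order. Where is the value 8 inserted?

Starting tree (level order): [18, 11, 49, 1, None, 23, None, None, 2, None, 33, None, 4, 30, 39]
Insertion path: 18 -> 11 -> 1 -> 2 -> 4
Result: insert 8 as right child of 4
Final tree (level order): [18, 11, 49, 1, None, 23, None, None, 2, None, 33, None, 4, 30, 39, None, 8]


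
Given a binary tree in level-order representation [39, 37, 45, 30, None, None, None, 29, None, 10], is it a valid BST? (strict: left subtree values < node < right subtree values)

Level-order array: [39, 37, 45, 30, None, None, None, 29, None, 10]
Validate using subtree bounds (lo, hi): at each node, require lo < value < hi,
then recurse left with hi=value and right with lo=value.
Preorder trace (stopping at first violation):
  at node 39 with bounds (-inf, +inf): OK
  at node 37 with bounds (-inf, 39): OK
  at node 30 with bounds (-inf, 37): OK
  at node 29 with bounds (-inf, 30): OK
  at node 10 with bounds (-inf, 29): OK
  at node 45 with bounds (39, +inf): OK
No violation found at any node.
Result: Valid BST


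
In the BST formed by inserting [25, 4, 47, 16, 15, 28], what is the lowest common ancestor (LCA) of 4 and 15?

Tree insertion order: [25, 4, 47, 16, 15, 28]
Tree (level-order array): [25, 4, 47, None, 16, 28, None, 15]
In a BST, the LCA of p=4, q=15 is the first node v on the
root-to-leaf path with p <= v <= q (go left if both < v, right if both > v).
Walk from root:
  at 25: both 4 and 15 < 25, go left
  at 4: 4 <= 4 <= 15, this is the LCA
LCA = 4


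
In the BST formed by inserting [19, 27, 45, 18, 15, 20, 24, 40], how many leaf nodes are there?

Tree built from: [19, 27, 45, 18, 15, 20, 24, 40]
Tree (level-order array): [19, 18, 27, 15, None, 20, 45, None, None, None, 24, 40]
Rule: A leaf has 0 children.
Per-node child counts:
  node 19: 2 child(ren)
  node 18: 1 child(ren)
  node 15: 0 child(ren)
  node 27: 2 child(ren)
  node 20: 1 child(ren)
  node 24: 0 child(ren)
  node 45: 1 child(ren)
  node 40: 0 child(ren)
Matching nodes: [15, 24, 40]
Count of leaf nodes: 3


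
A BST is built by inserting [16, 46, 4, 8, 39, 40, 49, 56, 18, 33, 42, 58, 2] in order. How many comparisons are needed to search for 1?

Search path for 1: 16 -> 4 -> 2
Found: False
Comparisons: 3


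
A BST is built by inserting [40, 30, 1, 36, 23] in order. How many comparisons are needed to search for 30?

Search path for 30: 40 -> 30
Found: True
Comparisons: 2


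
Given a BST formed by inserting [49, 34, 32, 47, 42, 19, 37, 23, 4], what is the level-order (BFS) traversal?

Tree insertion order: [49, 34, 32, 47, 42, 19, 37, 23, 4]
Tree (level-order array): [49, 34, None, 32, 47, 19, None, 42, None, 4, 23, 37]
BFS from the root, enqueuing left then right child of each popped node:
  queue [49] -> pop 49, enqueue [34], visited so far: [49]
  queue [34] -> pop 34, enqueue [32, 47], visited so far: [49, 34]
  queue [32, 47] -> pop 32, enqueue [19], visited so far: [49, 34, 32]
  queue [47, 19] -> pop 47, enqueue [42], visited so far: [49, 34, 32, 47]
  queue [19, 42] -> pop 19, enqueue [4, 23], visited so far: [49, 34, 32, 47, 19]
  queue [42, 4, 23] -> pop 42, enqueue [37], visited so far: [49, 34, 32, 47, 19, 42]
  queue [4, 23, 37] -> pop 4, enqueue [none], visited so far: [49, 34, 32, 47, 19, 42, 4]
  queue [23, 37] -> pop 23, enqueue [none], visited so far: [49, 34, 32, 47, 19, 42, 4, 23]
  queue [37] -> pop 37, enqueue [none], visited so far: [49, 34, 32, 47, 19, 42, 4, 23, 37]
Result: [49, 34, 32, 47, 19, 42, 4, 23, 37]


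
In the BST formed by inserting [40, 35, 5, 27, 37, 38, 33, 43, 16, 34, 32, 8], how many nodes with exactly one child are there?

Tree built from: [40, 35, 5, 27, 37, 38, 33, 43, 16, 34, 32, 8]
Tree (level-order array): [40, 35, 43, 5, 37, None, None, None, 27, None, 38, 16, 33, None, None, 8, None, 32, 34]
Rule: These are nodes with exactly 1 non-null child.
Per-node child counts:
  node 40: 2 child(ren)
  node 35: 2 child(ren)
  node 5: 1 child(ren)
  node 27: 2 child(ren)
  node 16: 1 child(ren)
  node 8: 0 child(ren)
  node 33: 2 child(ren)
  node 32: 0 child(ren)
  node 34: 0 child(ren)
  node 37: 1 child(ren)
  node 38: 0 child(ren)
  node 43: 0 child(ren)
Matching nodes: [5, 16, 37]
Count of nodes with exactly one child: 3


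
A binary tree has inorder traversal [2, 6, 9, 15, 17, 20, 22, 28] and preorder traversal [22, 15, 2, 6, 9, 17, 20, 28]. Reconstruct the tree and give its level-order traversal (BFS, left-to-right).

Inorder:  [2, 6, 9, 15, 17, 20, 22, 28]
Preorder: [22, 15, 2, 6, 9, 17, 20, 28]
Algorithm: preorder visits root first, so consume preorder in order;
for each root, split the current inorder slice at that value into
left-subtree inorder and right-subtree inorder, then recurse.
Recursive splits:
  root=22; inorder splits into left=[2, 6, 9, 15, 17, 20], right=[28]
  root=15; inorder splits into left=[2, 6, 9], right=[17, 20]
  root=2; inorder splits into left=[], right=[6, 9]
  root=6; inorder splits into left=[], right=[9]
  root=9; inorder splits into left=[], right=[]
  root=17; inorder splits into left=[], right=[20]
  root=20; inorder splits into left=[], right=[]
  root=28; inorder splits into left=[], right=[]
Reconstructed level-order: [22, 15, 28, 2, 17, 6, 20, 9]


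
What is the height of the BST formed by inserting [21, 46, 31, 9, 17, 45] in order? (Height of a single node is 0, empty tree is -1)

Insertion order: [21, 46, 31, 9, 17, 45]
Tree (level-order array): [21, 9, 46, None, 17, 31, None, None, None, None, 45]
Compute height bottom-up (empty subtree = -1):
  height(17) = 1 + max(-1, -1) = 0
  height(9) = 1 + max(-1, 0) = 1
  height(45) = 1 + max(-1, -1) = 0
  height(31) = 1 + max(-1, 0) = 1
  height(46) = 1 + max(1, -1) = 2
  height(21) = 1 + max(1, 2) = 3
Height = 3


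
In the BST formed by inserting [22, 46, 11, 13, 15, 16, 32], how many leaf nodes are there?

Tree built from: [22, 46, 11, 13, 15, 16, 32]
Tree (level-order array): [22, 11, 46, None, 13, 32, None, None, 15, None, None, None, 16]
Rule: A leaf has 0 children.
Per-node child counts:
  node 22: 2 child(ren)
  node 11: 1 child(ren)
  node 13: 1 child(ren)
  node 15: 1 child(ren)
  node 16: 0 child(ren)
  node 46: 1 child(ren)
  node 32: 0 child(ren)
Matching nodes: [16, 32]
Count of leaf nodes: 2


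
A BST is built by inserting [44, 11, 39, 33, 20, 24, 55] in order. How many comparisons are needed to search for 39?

Search path for 39: 44 -> 11 -> 39
Found: True
Comparisons: 3


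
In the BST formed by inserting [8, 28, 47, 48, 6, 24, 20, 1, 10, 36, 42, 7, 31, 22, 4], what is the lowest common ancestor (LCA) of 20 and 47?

Tree insertion order: [8, 28, 47, 48, 6, 24, 20, 1, 10, 36, 42, 7, 31, 22, 4]
Tree (level-order array): [8, 6, 28, 1, 7, 24, 47, None, 4, None, None, 20, None, 36, 48, None, None, 10, 22, 31, 42]
In a BST, the LCA of p=20, q=47 is the first node v on the
root-to-leaf path with p <= v <= q (go left if both < v, right if both > v).
Walk from root:
  at 8: both 20 and 47 > 8, go right
  at 28: 20 <= 28 <= 47, this is the LCA
LCA = 28


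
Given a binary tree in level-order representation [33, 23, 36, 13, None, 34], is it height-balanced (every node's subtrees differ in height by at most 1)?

Tree (level-order array): [33, 23, 36, 13, None, 34]
Definition: a tree is height-balanced if, at every node, |h(left) - h(right)| <= 1 (empty subtree has height -1).
Bottom-up per-node check:
  node 13: h_left=-1, h_right=-1, diff=0 [OK], height=0
  node 23: h_left=0, h_right=-1, diff=1 [OK], height=1
  node 34: h_left=-1, h_right=-1, diff=0 [OK], height=0
  node 36: h_left=0, h_right=-1, diff=1 [OK], height=1
  node 33: h_left=1, h_right=1, diff=0 [OK], height=2
All nodes satisfy the balance condition.
Result: Balanced


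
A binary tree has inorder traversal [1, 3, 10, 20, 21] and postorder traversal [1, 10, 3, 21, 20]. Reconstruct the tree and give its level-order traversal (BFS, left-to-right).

Inorder:   [1, 3, 10, 20, 21]
Postorder: [1, 10, 3, 21, 20]
Algorithm: postorder visits root last, so walk postorder right-to-left;
each value is the root of the current inorder slice — split it at that
value, recurse on the right subtree first, then the left.
Recursive splits:
  root=20; inorder splits into left=[1, 3, 10], right=[21]
  root=21; inorder splits into left=[], right=[]
  root=3; inorder splits into left=[1], right=[10]
  root=10; inorder splits into left=[], right=[]
  root=1; inorder splits into left=[], right=[]
Reconstructed level-order: [20, 3, 21, 1, 10]


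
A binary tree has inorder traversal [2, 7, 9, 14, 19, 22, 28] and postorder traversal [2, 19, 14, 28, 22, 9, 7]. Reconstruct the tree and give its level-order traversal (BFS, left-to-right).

Inorder:   [2, 7, 9, 14, 19, 22, 28]
Postorder: [2, 19, 14, 28, 22, 9, 7]
Algorithm: postorder visits root last, so walk postorder right-to-left;
each value is the root of the current inorder slice — split it at that
value, recurse on the right subtree first, then the left.
Recursive splits:
  root=7; inorder splits into left=[2], right=[9, 14, 19, 22, 28]
  root=9; inorder splits into left=[], right=[14, 19, 22, 28]
  root=22; inorder splits into left=[14, 19], right=[28]
  root=28; inorder splits into left=[], right=[]
  root=14; inorder splits into left=[], right=[19]
  root=19; inorder splits into left=[], right=[]
  root=2; inorder splits into left=[], right=[]
Reconstructed level-order: [7, 2, 9, 22, 14, 28, 19]


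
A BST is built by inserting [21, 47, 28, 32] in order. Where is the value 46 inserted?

Starting tree (level order): [21, None, 47, 28, None, None, 32]
Insertion path: 21 -> 47 -> 28 -> 32
Result: insert 46 as right child of 32
Final tree (level order): [21, None, 47, 28, None, None, 32, None, 46]


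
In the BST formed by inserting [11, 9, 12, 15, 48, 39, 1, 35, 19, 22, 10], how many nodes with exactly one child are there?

Tree built from: [11, 9, 12, 15, 48, 39, 1, 35, 19, 22, 10]
Tree (level-order array): [11, 9, 12, 1, 10, None, 15, None, None, None, None, None, 48, 39, None, 35, None, 19, None, None, 22]
Rule: These are nodes with exactly 1 non-null child.
Per-node child counts:
  node 11: 2 child(ren)
  node 9: 2 child(ren)
  node 1: 0 child(ren)
  node 10: 0 child(ren)
  node 12: 1 child(ren)
  node 15: 1 child(ren)
  node 48: 1 child(ren)
  node 39: 1 child(ren)
  node 35: 1 child(ren)
  node 19: 1 child(ren)
  node 22: 0 child(ren)
Matching nodes: [12, 15, 48, 39, 35, 19]
Count of nodes with exactly one child: 6


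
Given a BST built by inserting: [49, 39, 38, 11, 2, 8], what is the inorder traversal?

Tree insertion order: [49, 39, 38, 11, 2, 8]
Tree (level-order array): [49, 39, None, 38, None, 11, None, 2, None, None, 8]
Inorder traversal: [2, 8, 11, 38, 39, 49]


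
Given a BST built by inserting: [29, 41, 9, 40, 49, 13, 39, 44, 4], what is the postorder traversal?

Tree insertion order: [29, 41, 9, 40, 49, 13, 39, 44, 4]
Tree (level-order array): [29, 9, 41, 4, 13, 40, 49, None, None, None, None, 39, None, 44]
Postorder traversal: [4, 13, 9, 39, 40, 44, 49, 41, 29]


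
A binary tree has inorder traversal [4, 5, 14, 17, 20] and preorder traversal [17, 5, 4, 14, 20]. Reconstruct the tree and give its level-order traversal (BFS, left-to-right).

Inorder:  [4, 5, 14, 17, 20]
Preorder: [17, 5, 4, 14, 20]
Algorithm: preorder visits root first, so consume preorder in order;
for each root, split the current inorder slice at that value into
left-subtree inorder and right-subtree inorder, then recurse.
Recursive splits:
  root=17; inorder splits into left=[4, 5, 14], right=[20]
  root=5; inorder splits into left=[4], right=[14]
  root=4; inorder splits into left=[], right=[]
  root=14; inorder splits into left=[], right=[]
  root=20; inorder splits into left=[], right=[]
Reconstructed level-order: [17, 5, 20, 4, 14]


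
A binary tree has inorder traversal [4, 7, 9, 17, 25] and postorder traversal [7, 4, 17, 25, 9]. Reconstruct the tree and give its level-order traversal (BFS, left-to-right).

Inorder:   [4, 7, 9, 17, 25]
Postorder: [7, 4, 17, 25, 9]
Algorithm: postorder visits root last, so walk postorder right-to-left;
each value is the root of the current inorder slice — split it at that
value, recurse on the right subtree first, then the left.
Recursive splits:
  root=9; inorder splits into left=[4, 7], right=[17, 25]
  root=25; inorder splits into left=[17], right=[]
  root=17; inorder splits into left=[], right=[]
  root=4; inorder splits into left=[], right=[7]
  root=7; inorder splits into left=[], right=[]
Reconstructed level-order: [9, 4, 25, 7, 17]


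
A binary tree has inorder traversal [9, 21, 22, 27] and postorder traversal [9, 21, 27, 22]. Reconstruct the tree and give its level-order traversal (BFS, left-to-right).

Inorder:   [9, 21, 22, 27]
Postorder: [9, 21, 27, 22]
Algorithm: postorder visits root last, so walk postorder right-to-left;
each value is the root of the current inorder slice — split it at that
value, recurse on the right subtree first, then the left.
Recursive splits:
  root=22; inorder splits into left=[9, 21], right=[27]
  root=27; inorder splits into left=[], right=[]
  root=21; inorder splits into left=[9], right=[]
  root=9; inorder splits into left=[], right=[]
Reconstructed level-order: [22, 21, 27, 9]


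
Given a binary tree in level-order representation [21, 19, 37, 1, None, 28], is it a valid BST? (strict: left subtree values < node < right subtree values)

Level-order array: [21, 19, 37, 1, None, 28]
Validate using subtree bounds (lo, hi): at each node, require lo < value < hi,
then recurse left with hi=value and right with lo=value.
Preorder trace (stopping at first violation):
  at node 21 with bounds (-inf, +inf): OK
  at node 19 with bounds (-inf, 21): OK
  at node 1 with bounds (-inf, 19): OK
  at node 37 with bounds (21, +inf): OK
  at node 28 with bounds (21, 37): OK
No violation found at any node.
Result: Valid BST


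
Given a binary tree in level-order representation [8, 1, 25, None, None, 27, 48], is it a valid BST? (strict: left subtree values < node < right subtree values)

Level-order array: [8, 1, 25, None, None, 27, 48]
Validate using subtree bounds (lo, hi): at each node, require lo < value < hi,
then recurse left with hi=value and right with lo=value.
Preorder trace (stopping at first violation):
  at node 8 with bounds (-inf, +inf): OK
  at node 1 with bounds (-inf, 8): OK
  at node 25 with bounds (8, +inf): OK
  at node 27 with bounds (8, 25): VIOLATION
Node 27 violates its bound: not (8 < 27 < 25).
Result: Not a valid BST


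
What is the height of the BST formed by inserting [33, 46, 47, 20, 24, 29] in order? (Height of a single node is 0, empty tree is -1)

Insertion order: [33, 46, 47, 20, 24, 29]
Tree (level-order array): [33, 20, 46, None, 24, None, 47, None, 29]
Compute height bottom-up (empty subtree = -1):
  height(29) = 1 + max(-1, -1) = 0
  height(24) = 1 + max(-1, 0) = 1
  height(20) = 1 + max(-1, 1) = 2
  height(47) = 1 + max(-1, -1) = 0
  height(46) = 1 + max(-1, 0) = 1
  height(33) = 1 + max(2, 1) = 3
Height = 3


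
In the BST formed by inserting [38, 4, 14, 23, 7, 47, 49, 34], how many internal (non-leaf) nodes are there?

Tree built from: [38, 4, 14, 23, 7, 47, 49, 34]
Tree (level-order array): [38, 4, 47, None, 14, None, 49, 7, 23, None, None, None, None, None, 34]
Rule: An internal node has at least one child.
Per-node child counts:
  node 38: 2 child(ren)
  node 4: 1 child(ren)
  node 14: 2 child(ren)
  node 7: 0 child(ren)
  node 23: 1 child(ren)
  node 34: 0 child(ren)
  node 47: 1 child(ren)
  node 49: 0 child(ren)
Matching nodes: [38, 4, 14, 23, 47]
Count of internal (non-leaf) nodes: 5


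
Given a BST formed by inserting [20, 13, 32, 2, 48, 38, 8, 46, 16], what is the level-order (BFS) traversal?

Tree insertion order: [20, 13, 32, 2, 48, 38, 8, 46, 16]
Tree (level-order array): [20, 13, 32, 2, 16, None, 48, None, 8, None, None, 38, None, None, None, None, 46]
BFS from the root, enqueuing left then right child of each popped node:
  queue [20] -> pop 20, enqueue [13, 32], visited so far: [20]
  queue [13, 32] -> pop 13, enqueue [2, 16], visited so far: [20, 13]
  queue [32, 2, 16] -> pop 32, enqueue [48], visited so far: [20, 13, 32]
  queue [2, 16, 48] -> pop 2, enqueue [8], visited so far: [20, 13, 32, 2]
  queue [16, 48, 8] -> pop 16, enqueue [none], visited so far: [20, 13, 32, 2, 16]
  queue [48, 8] -> pop 48, enqueue [38], visited so far: [20, 13, 32, 2, 16, 48]
  queue [8, 38] -> pop 8, enqueue [none], visited so far: [20, 13, 32, 2, 16, 48, 8]
  queue [38] -> pop 38, enqueue [46], visited so far: [20, 13, 32, 2, 16, 48, 8, 38]
  queue [46] -> pop 46, enqueue [none], visited so far: [20, 13, 32, 2, 16, 48, 8, 38, 46]
Result: [20, 13, 32, 2, 16, 48, 8, 38, 46]


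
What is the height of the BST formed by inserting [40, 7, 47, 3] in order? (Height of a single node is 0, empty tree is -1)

Insertion order: [40, 7, 47, 3]
Tree (level-order array): [40, 7, 47, 3]
Compute height bottom-up (empty subtree = -1):
  height(3) = 1 + max(-1, -1) = 0
  height(7) = 1 + max(0, -1) = 1
  height(47) = 1 + max(-1, -1) = 0
  height(40) = 1 + max(1, 0) = 2
Height = 2


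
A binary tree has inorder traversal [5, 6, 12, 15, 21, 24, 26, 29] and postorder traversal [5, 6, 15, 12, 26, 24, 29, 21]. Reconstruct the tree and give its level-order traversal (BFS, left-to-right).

Inorder:   [5, 6, 12, 15, 21, 24, 26, 29]
Postorder: [5, 6, 15, 12, 26, 24, 29, 21]
Algorithm: postorder visits root last, so walk postorder right-to-left;
each value is the root of the current inorder slice — split it at that
value, recurse on the right subtree first, then the left.
Recursive splits:
  root=21; inorder splits into left=[5, 6, 12, 15], right=[24, 26, 29]
  root=29; inorder splits into left=[24, 26], right=[]
  root=24; inorder splits into left=[], right=[26]
  root=26; inorder splits into left=[], right=[]
  root=12; inorder splits into left=[5, 6], right=[15]
  root=15; inorder splits into left=[], right=[]
  root=6; inorder splits into left=[5], right=[]
  root=5; inorder splits into left=[], right=[]
Reconstructed level-order: [21, 12, 29, 6, 15, 24, 5, 26]


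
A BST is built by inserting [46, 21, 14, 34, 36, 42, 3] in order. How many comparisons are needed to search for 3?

Search path for 3: 46 -> 21 -> 14 -> 3
Found: True
Comparisons: 4


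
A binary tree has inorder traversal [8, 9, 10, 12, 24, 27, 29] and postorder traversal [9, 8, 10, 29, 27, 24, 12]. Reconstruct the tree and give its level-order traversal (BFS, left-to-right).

Inorder:   [8, 9, 10, 12, 24, 27, 29]
Postorder: [9, 8, 10, 29, 27, 24, 12]
Algorithm: postorder visits root last, so walk postorder right-to-left;
each value is the root of the current inorder slice — split it at that
value, recurse on the right subtree first, then the left.
Recursive splits:
  root=12; inorder splits into left=[8, 9, 10], right=[24, 27, 29]
  root=24; inorder splits into left=[], right=[27, 29]
  root=27; inorder splits into left=[], right=[29]
  root=29; inorder splits into left=[], right=[]
  root=10; inorder splits into left=[8, 9], right=[]
  root=8; inorder splits into left=[], right=[9]
  root=9; inorder splits into left=[], right=[]
Reconstructed level-order: [12, 10, 24, 8, 27, 9, 29]


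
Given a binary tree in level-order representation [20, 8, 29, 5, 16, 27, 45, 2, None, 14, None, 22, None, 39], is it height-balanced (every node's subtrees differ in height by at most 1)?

Tree (level-order array): [20, 8, 29, 5, 16, 27, 45, 2, None, 14, None, 22, None, 39]
Definition: a tree is height-balanced if, at every node, |h(left) - h(right)| <= 1 (empty subtree has height -1).
Bottom-up per-node check:
  node 2: h_left=-1, h_right=-1, diff=0 [OK], height=0
  node 5: h_left=0, h_right=-1, diff=1 [OK], height=1
  node 14: h_left=-1, h_right=-1, diff=0 [OK], height=0
  node 16: h_left=0, h_right=-1, diff=1 [OK], height=1
  node 8: h_left=1, h_right=1, diff=0 [OK], height=2
  node 22: h_left=-1, h_right=-1, diff=0 [OK], height=0
  node 27: h_left=0, h_right=-1, diff=1 [OK], height=1
  node 39: h_left=-1, h_right=-1, diff=0 [OK], height=0
  node 45: h_left=0, h_right=-1, diff=1 [OK], height=1
  node 29: h_left=1, h_right=1, diff=0 [OK], height=2
  node 20: h_left=2, h_right=2, diff=0 [OK], height=3
All nodes satisfy the balance condition.
Result: Balanced


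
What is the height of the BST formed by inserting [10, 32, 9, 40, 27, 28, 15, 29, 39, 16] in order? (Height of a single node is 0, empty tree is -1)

Insertion order: [10, 32, 9, 40, 27, 28, 15, 29, 39, 16]
Tree (level-order array): [10, 9, 32, None, None, 27, 40, 15, 28, 39, None, None, 16, None, 29]
Compute height bottom-up (empty subtree = -1):
  height(9) = 1 + max(-1, -1) = 0
  height(16) = 1 + max(-1, -1) = 0
  height(15) = 1 + max(-1, 0) = 1
  height(29) = 1 + max(-1, -1) = 0
  height(28) = 1 + max(-1, 0) = 1
  height(27) = 1 + max(1, 1) = 2
  height(39) = 1 + max(-1, -1) = 0
  height(40) = 1 + max(0, -1) = 1
  height(32) = 1 + max(2, 1) = 3
  height(10) = 1 + max(0, 3) = 4
Height = 4


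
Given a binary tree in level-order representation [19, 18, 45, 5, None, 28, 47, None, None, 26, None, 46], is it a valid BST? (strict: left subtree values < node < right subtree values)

Level-order array: [19, 18, 45, 5, None, 28, 47, None, None, 26, None, 46]
Validate using subtree bounds (lo, hi): at each node, require lo < value < hi,
then recurse left with hi=value and right with lo=value.
Preorder trace (stopping at first violation):
  at node 19 with bounds (-inf, +inf): OK
  at node 18 with bounds (-inf, 19): OK
  at node 5 with bounds (-inf, 18): OK
  at node 45 with bounds (19, +inf): OK
  at node 28 with bounds (19, 45): OK
  at node 26 with bounds (19, 28): OK
  at node 47 with bounds (45, +inf): OK
  at node 46 with bounds (45, 47): OK
No violation found at any node.
Result: Valid BST


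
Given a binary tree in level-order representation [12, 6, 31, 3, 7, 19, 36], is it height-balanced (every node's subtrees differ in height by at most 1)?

Tree (level-order array): [12, 6, 31, 3, 7, 19, 36]
Definition: a tree is height-balanced if, at every node, |h(left) - h(right)| <= 1 (empty subtree has height -1).
Bottom-up per-node check:
  node 3: h_left=-1, h_right=-1, diff=0 [OK], height=0
  node 7: h_left=-1, h_right=-1, diff=0 [OK], height=0
  node 6: h_left=0, h_right=0, diff=0 [OK], height=1
  node 19: h_left=-1, h_right=-1, diff=0 [OK], height=0
  node 36: h_left=-1, h_right=-1, diff=0 [OK], height=0
  node 31: h_left=0, h_right=0, diff=0 [OK], height=1
  node 12: h_left=1, h_right=1, diff=0 [OK], height=2
All nodes satisfy the balance condition.
Result: Balanced


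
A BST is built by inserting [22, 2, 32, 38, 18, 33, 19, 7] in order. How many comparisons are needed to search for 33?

Search path for 33: 22 -> 32 -> 38 -> 33
Found: True
Comparisons: 4


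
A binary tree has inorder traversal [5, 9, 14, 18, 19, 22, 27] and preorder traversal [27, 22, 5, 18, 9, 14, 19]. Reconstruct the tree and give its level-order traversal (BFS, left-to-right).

Inorder:  [5, 9, 14, 18, 19, 22, 27]
Preorder: [27, 22, 5, 18, 9, 14, 19]
Algorithm: preorder visits root first, so consume preorder in order;
for each root, split the current inorder slice at that value into
left-subtree inorder and right-subtree inorder, then recurse.
Recursive splits:
  root=27; inorder splits into left=[5, 9, 14, 18, 19, 22], right=[]
  root=22; inorder splits into left=[5, 9, 14, 18, 19], right=[]
  root=5; inorder splits into left=[], right=[9, 14, 18, 19]
  root=18; inorder splits into left=[9, 14], right=[19]
  root=9; inorder splits into left=[], right=[14]
  root=14; inorder splits into left=[], right=[]
  root=19; inorder splits into left=[], right=[]
Reconstructed level-order: [27, 22, 5, 18, 9, 19, 14]


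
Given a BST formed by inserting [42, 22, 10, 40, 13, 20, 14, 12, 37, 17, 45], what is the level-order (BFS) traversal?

Tree insertion order: [42, 22, 10, 40, 13, 20, 14, 12, 37, 17, 45]
Tree (level-order array): [42, 22, 45, 10, 40, None, None, None, 13, 37, None, 12, 20, None, None, None, None, 14, None, None, 17]
BFS from the root, enqueuing left then right child of each popped node:
  queue [42] -> pop 42, enqueue [22, 45], visited so far: [42]
  queue [22, 45] -> pop 22, enqueue [10, 40], visited so far: [42, 22]
  queue [45, 10, 40] -> pop 45, enqueue [none], visited so far: [42, 22, 45]
  queue [10, 40] -> pop 10, enqueue [13], visited so far: [42, 22, 45, 10]
  queue [40, 13] -> pop 40, enqueue [37], visited so far: [42, 22, 45, 10, 40]
  queue [13, 37] -> pop 13, enqueue [12, 20], visited so far: [42, 22, 45, 10, 40, 13]
  queue [37, 12, 20] -> pop 37, enqueue [none], visited so far: [42, 22, 45, 10, 40, 13, 37]
  queue [12, 20] -> pop 12, enqueue [none], visited so far: [42, 22, 45, 10, 40, 13, 37, 12]
  queue [20] -> pop 20, enqueue [14], visited so far: [42, 22, 45, 10, 40, 13, 37, 12, 20]
  queue [14] -> pop 14, enqueue [17], visited so far: [42, 22, 45, 10, 40, 13, 37, 12, 20, 14]
  queue [17] -> pop 17, enqueue [none], visited so far: [42, 22, 45, 10, 40, 13, 37, 12, 20, 14, 17]
Result: [42, 22, 45, 10, 40, 13, 37, 12, 20, 14, 17]


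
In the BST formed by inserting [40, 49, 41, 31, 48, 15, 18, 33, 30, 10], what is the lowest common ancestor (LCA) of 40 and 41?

Tree insertion order: [40, 49, 41, 31, 48, 15, 18, 33, 30, 10]
Tree (level-order array): [40, 31, 49, 15, 33, 41, None, 10, 18, None, None, None, 48, None, None, None, 30]
In a BST, the LCA of p=40, q=41 is the first node v on the
root-to-leaf path with p <= v <= q (go left if both < v, right if both > v).
Walk from root:
  at 40: 40 <= 40 <= 41, this is the LCA
LCA = 40


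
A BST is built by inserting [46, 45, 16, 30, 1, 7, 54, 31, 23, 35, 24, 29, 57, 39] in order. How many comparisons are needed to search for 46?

Search path for 46: 46
Found: True
Comparisons: 1


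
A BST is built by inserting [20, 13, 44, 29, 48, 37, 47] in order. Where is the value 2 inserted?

Starting tree (level order): [20, 13, 44, None, None, 29, 48, None, 37, 47]
Insertion path: 20 -> 13
Result: insert 2 as left child of 13
Final tree (level order): [20, 13, 44, 2, None, 29, 48, None, None, None, 37, 47]


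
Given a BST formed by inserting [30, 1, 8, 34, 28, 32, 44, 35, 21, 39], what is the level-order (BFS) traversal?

Tree insertion order: [30, 1, 8, 34, 28, 32, 44, 35, 21, 39]
Tree (level-order array): [30, 1, 34, None, 8, 32, 44, None, 28, None, None, 35, None, 21, None, None, 39]
BFS from the root, enqueuing left then right child of each popped node:
  queue [30] -> pop 30, enqueue [1, 34], visited so far: [30]
  queue [1, 34] -> pop 1, enqueue [8], visited so far: [30, 1]
  queue [34, 8] -> pop 34, enqueue [32, 44], visited so far: [30, 1, 34]
  queue [8, 32, 44] -> pop 8, enqueue [28], visited so far: [30, 1, 34, 8]
  queue [32, 44, 28] -> pop 32, enqueue [none], visited so far: [30, 1, 34, 8, 32]
  queue [44, 28] -> pop 44, enqueue [35], visited so far: [30, 1, 34, 8, 32, 44]
  queue [28, 35] -> pop 28, enqueue [21], visited so far: [30, 1, 34, 8, 32, 44, 28]
  queue [35, 21] -> pop 35, enqueue [39], visited so far: [30, 1, 34, 8, 32, 44, 28, 35]
  queue [21, 39] -> pop 21, enqueue [none], visited so far: [30, 1, 34, 8, 32, 44, 28, 35, 21]
  queue [39] -> pop 39, enqueue [none], visited so far: [30, 1, 34, 8, 32, 44, 28, 35, 21, 39]
Result: [30, 1, 34, 8, 32, 44, 28, 35, 21, 39]


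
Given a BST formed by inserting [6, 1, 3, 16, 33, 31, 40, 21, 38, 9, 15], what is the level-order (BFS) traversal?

Tree insertion order: [6, 1, 3, 16, 33, 31, 40, 21, 38, 9, 15]
Tree (level-order array): [6, 1, 16, None, 3, 9, 33, None, None, None, 15, 31, 40, None, None, 21, None, 38]
BFS from the root, enqueuing left then right child of each popped node:
  queue [6] -> pop 6, enqueue [1, 16], visited so far: [6]
  queue [1, 16] -> pop 1, enqueue [3], visited so far: [6, 1]
  queue [16, 3] -> pop 16, enqueue [9, 33], visited so far: [6, 1, 16]
  queue [3, 9, 33] -> pop 3, enqueue [none], visited so far: [6, 1, 16, 3]
  queue [9, 33] -> pop 9, enqueue [15], visited so far: [6, 1, 16, 3, 9]
  queue [33, 15] -> pop 33, enqueue [31, 40], visited so far: [6, 1, 16, 3, 9, 33]
  queue [15, 31, 40] -> pop 15, enqueue [none], visited so far: [6, 1, 16, 3, 9, 33, 15]
  queue [31, 40] -> pop 31, enqueue [21], visited so far: [6, 1, 16, 3, 9, 33, 15, 31]
  queue [40, 21] -> pop 40, enqueue [38], visited so far: [6, 1, 16, 3, 9, 33, 15, 31, 40]
  queue [21, 38] -> pop 21, enqueue [none], visited so far: [6, 1, 16, 3, 9, 33, 15, 31, 40, 21]
  queue [38] -> pop 38, enqueue [none], visited so far: [6, 1, 16, 3, 9, 33, 15, 31, 40, 21, 38]
Result: [6, 1, 16, 3, 9, 33, 15, 31, 40, 21, 38]


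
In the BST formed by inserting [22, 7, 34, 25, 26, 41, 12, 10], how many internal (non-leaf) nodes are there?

Tree built from: [22, 7, 34, 25, 26, 41, 12, 10]
Tree (level-order array): [22, 7, 34, None, 12, 25, 41, 10, None, None, 26]
Rule: An internal node has at least one child.
Per-node child counts:
  node 22: 2 child(ren)
  node 7: 1 child(ren)
  node 12: 1 child(ren)
  node 10: 0 child(ren)
  node 34: 2 child(ren)
  node 25: 1 child(ren)
  node 26: 0 child(ren)
  node 41: 0 child(ren)
Matching nodes: [22, 7, 12, 34, 25]
Count of internal (non-leaf) nodes: 5


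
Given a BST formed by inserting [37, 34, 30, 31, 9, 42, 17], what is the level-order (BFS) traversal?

Tree insertion order: [37, 34, 30, 31, 9, 42, 17]
Tree (level-order array): [37, 34, 42, 30, None, None, None, 9, 31, None, 17]
BFS from the root, enqueuing left then right child of each popped node:
  queue [37] -> pop 37, enqueue [34, 42], visited so far: [37]
  queue [34, 42] -> pop 34, enqueue [30], visited so far: [37, 34]
  queue [42, 30] -> pop 42, enqueue [none], visited so far: [37, 34, 42]
  queue [30] -> pop 30, enqueue [9, 31], visited so far: [37, 34, 42, 30]
  queue [9, 31] -> pop 9, enqueue [17], visited so far: [37, 34, 42, 30, 9]
  queue [31, 17] -> pop 31, enqueue [none], visited so far: [37, 34, 42, 30, 9, 31]
  queue [17] -> pop 17, enqueue [none], visited so far: [37, 34, 42, 30, 9, 31, 17]
Result: [37, 34, 42, 30, 9, 31, 17]


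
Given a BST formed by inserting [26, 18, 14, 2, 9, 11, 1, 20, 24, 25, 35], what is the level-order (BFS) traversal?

Tree insertion order: [26, 18, 14, 2, 9, 11, 1, 20, 24, 25, 35]
Tree (level-order array): [26, 18, 35, 14, 20, None, None, 2, None, None, 24, 1, 9, None, 25, None, None, None, 11]
BFS from the root, enqueuing left then right child of each popped node:
  queue [26] -> pop 26, enqueue [18, 35], visited so far: [26]
  queue [18, 35] -> pop 18, enqueue [14, 20], visited so far: [26, 18]
  queue [35, 14, 20] -> pop 35, enqueue [none], visited so far: [26, 18, 35]
  queue [14, 20] -> pop 14, enqueue [2], visited so far: [26, 18, 35, 14]
  queue [20, 2] -> pop 20, enqueue [24], visited so far: [26, 18, 35, 14, 20]
  queue [2, 24] -> pop 2, enqueue [1, 9], visited so far: [26, 18, 35, 14, 20, 2]
  queue [24, 1, 9] -> pop 24, enqueue [25], visited so far: [26, 18, 35, 14, 20, 2, 24]
  queue [1, 9, 25] -> pop 1, enqueue [none], visited so far: [26, 18, 35, 14, 20, 2, 24, 1]
  queue [9, 25] -> pop 9, enqueue [11], visited so far: [26, 18, 35, 14, 20, 2, 24, 1, 9]
  queue [25, 11] -> pop 25, enqueue [none], visited so far: [26, 18, 35, 14, 20, 2, 24, 1, 9, 25]
  queue [11] -> pop 11, enqueue [none], visited so far: [26, 18, 35, 14, 20, 2, 24, 1, 9, 25, 11]
Result: [26, 18, 35, 14, 20, 2, 24, 1, 9, 25, 11]


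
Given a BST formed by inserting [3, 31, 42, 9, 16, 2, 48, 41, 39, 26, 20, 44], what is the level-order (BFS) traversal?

Tree insertion order: [3, 31, 42, 9, 16, 2, 48, 41, 39, 26, 20, 44]
Tree (level-order array): [3, 2, 31, None, None, 9, 42, None, 16, 41, 48, None, 26, 39, None, 44, None, 20]
BFS from the root, enqueuing left then right child of each popped node:
  queue [3] -> pop 3, enqueue [2, 31], visited so far: [3]
  queue [2, 31] -> pop 2, enqueue [none], visited so far: [3, 2]
  queue [31] -> pop 31, enqueue [9, 42], visited so far: [3, 2, 31]
  queue [9, 42] -> pop 9, enqueue [16], visited so far: [3, 2, 31, 9]
  queue [42, 16] -> pop 42, enqueue [41, 48], visited so far: [3, 2, 31, 9, 42]
  queue [16, 41, 48] -> pop 16, enqueue [26], visited so far: [3, 2, 31, 9, 42, 16]
  queue [41, 48, 26] -> pop 41, enqueue [39], visited so far: [3, 2, 31, 9, 42, 16, 41]
  queue [48, 26, 39] -> pop 48, enqueue [44], visited so far: [3, 2, 31, 9, 42, 16, 41, 48]
  queue [26, 39, 44] -> pop 26, enqueue [20], visited so far: [3, 2, 31, 9, 42, 16, 41, 48, 26]
  queue [39, 44, 20] -> pop 39, enqueue [none], visited so far: [3, 2, 31, 9, 42, 16, 41, 48, 26, 39]
  queue [44, 20] -> pop 44, enqueue [none], visited so far: [3, 2, 31, 9, 42, 16, 41, 48, 26, 39, 44]
  queue [20] -> pop 20, enqueue [none], visited so far: [3, 2, 31, 9, 42, 16, 41, 48, 26, 39, 44, 20]
Result: [3, 2, 31, 9, 42, 16, 41, 48, 26, 39, 44, 20]


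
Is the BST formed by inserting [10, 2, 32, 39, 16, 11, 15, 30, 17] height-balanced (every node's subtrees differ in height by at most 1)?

Tree (level-order array): [10, 2, 32, None, None, 16, 39, 11, 30, None, None, None, 15, 17]
Definition: a tree is height-balanced if, at every node, |h(left) - h(right)| <= 1 (empty subtree has height -1).
Bottom-up per-node check:
  node 2: h_left=-1, h_right=-1, diff=0 [OK], height=0
  node 15: h_left=-1, h_right=-1, diff=0 [OK], height=0
  node 11: h_left=-1, h_right=0, diff=1 [OK], height=1
  node 17: h_left=-1, h_right=-1, diff=0 [OK], height=0
  node 30: h_left=0, h_right=-1, diff=1 [OK], height=1
  node 16: h_left=1, h_right=1, diff=0 [OK], height=2
  node 39: h_left=-1, h_right=-1, diff=0 [OK], height=0
  node 32: h_left=2, h_right=0, diff=2 [FAIL (|2-0|=2 > 1)], height=3
  node 10: h_left=0, h_right=3, diff=3 [FAIL (|0-3|=3 > 1)], height=4
Node 32 violates the condition: |2 - 0| = 2 > 1.
Result: Not balanced


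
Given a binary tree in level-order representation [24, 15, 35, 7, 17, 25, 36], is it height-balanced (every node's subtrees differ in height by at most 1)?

Tree (level-order array): [24, 15, 35, 7, 17, 25, 36]
Definition: a tree is height-balanced if, at every node, |h(left) - h(right)| <= 1 (empty subtree has height -1).
Bottom-up per-node check:
  node 7: h_left=-1, h_right=-1, diff=0 [OK], height=0
  node 17: h_left=-1, h_right=-1, diff=0 [OK], height=0
  node 15: h_left=0, h_right=0, diff=0 [OK], height=1
  node 25: h_left=-1, h_right=-1, diff=0 [OK], height=0
  node 36: h_left=-1, h_right=-1, diff=0 [OK], height=0
  node 35: h_left=0, h_right=0, diff=0 [OK], height=1
  node 24: h_left=1, h_right=1, diff=0 [OK], height=2
All nodes satisfy the balance condition.
Result: Balanced
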